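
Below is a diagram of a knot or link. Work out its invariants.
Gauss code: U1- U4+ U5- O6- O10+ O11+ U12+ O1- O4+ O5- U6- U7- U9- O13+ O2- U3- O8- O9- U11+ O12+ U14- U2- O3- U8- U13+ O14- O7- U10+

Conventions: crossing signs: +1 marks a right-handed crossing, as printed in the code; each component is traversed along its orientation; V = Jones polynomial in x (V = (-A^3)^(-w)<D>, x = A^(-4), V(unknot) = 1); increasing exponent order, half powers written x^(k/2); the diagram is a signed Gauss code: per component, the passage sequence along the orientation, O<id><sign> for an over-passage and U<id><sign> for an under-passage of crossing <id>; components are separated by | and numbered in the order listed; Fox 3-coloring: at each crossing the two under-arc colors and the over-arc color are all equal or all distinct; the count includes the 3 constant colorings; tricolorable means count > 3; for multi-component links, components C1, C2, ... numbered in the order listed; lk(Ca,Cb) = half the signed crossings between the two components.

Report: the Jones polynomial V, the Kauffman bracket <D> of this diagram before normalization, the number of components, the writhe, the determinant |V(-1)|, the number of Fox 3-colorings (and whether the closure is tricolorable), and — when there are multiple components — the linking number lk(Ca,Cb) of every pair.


V = x^-7 - 3x^-6 + 4x^-5 - 5x^-4 + 6x^-3 - 5x^-2 + 4x^-1 - 2 + x
<D> = A^-16 - 2A^-12 + 4A^-8 - 5A^-4 + 6 - 5A^4 + 4A^8 - 3A^12 + A^16 (w = -4)
1 component over 14 crossings, w = -4
3 Fox colorings among 3^14, |V(-1)| = 31: not tricolorable
why: w = -4 shifts under R1 moves; the (-A^3)^(4) factor cancels that in V


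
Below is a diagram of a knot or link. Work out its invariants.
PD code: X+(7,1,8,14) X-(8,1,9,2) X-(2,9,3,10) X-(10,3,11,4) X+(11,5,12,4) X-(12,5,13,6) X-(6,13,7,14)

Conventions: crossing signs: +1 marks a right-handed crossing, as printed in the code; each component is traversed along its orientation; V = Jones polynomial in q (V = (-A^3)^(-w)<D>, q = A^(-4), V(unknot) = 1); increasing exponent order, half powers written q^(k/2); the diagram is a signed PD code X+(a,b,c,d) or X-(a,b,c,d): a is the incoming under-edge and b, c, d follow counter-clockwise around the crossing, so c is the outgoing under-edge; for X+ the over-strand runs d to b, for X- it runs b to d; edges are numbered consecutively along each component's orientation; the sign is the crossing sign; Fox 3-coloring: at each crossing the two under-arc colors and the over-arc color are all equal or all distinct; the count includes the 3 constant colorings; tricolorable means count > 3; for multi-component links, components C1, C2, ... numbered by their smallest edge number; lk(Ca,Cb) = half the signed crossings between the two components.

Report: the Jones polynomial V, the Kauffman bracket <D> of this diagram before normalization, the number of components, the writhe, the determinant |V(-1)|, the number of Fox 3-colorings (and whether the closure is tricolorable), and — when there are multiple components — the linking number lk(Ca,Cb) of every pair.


V = -q^-4 + q^-3 + q^-1
<D> = -A^-5 - A^3 + A^7 (w = -3)
1 component over 7 crossings, w = -3
9 Fox colorings among 3^7, |V(-1)| = 3: tricolorable
why: det 3 = |V(-1)|; divisible by 3, so tricolorable


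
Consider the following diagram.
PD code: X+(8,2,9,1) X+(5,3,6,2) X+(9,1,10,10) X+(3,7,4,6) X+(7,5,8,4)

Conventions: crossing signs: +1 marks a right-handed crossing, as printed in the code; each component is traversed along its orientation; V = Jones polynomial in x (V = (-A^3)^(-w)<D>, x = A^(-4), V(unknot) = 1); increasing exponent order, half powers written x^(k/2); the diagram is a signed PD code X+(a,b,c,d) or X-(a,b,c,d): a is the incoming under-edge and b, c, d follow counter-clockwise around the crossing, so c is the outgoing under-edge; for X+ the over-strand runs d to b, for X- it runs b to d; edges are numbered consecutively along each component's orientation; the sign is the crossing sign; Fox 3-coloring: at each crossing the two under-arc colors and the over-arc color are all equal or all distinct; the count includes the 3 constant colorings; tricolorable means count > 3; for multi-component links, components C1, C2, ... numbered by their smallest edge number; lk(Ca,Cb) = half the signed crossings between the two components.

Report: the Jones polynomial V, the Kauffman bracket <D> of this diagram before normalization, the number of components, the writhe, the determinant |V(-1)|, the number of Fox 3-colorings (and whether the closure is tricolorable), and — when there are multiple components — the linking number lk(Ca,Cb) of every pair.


V(x) = x + x^3 - x^4
bracket: A^-1 - A^3 - A^11, w = +5
1 component, writhe +5, over 5 crossings
det 3, colorings 9 of 3^5 — tricolorable
observation: the span of V is 3, forcing >= 3 crossings in any diagram


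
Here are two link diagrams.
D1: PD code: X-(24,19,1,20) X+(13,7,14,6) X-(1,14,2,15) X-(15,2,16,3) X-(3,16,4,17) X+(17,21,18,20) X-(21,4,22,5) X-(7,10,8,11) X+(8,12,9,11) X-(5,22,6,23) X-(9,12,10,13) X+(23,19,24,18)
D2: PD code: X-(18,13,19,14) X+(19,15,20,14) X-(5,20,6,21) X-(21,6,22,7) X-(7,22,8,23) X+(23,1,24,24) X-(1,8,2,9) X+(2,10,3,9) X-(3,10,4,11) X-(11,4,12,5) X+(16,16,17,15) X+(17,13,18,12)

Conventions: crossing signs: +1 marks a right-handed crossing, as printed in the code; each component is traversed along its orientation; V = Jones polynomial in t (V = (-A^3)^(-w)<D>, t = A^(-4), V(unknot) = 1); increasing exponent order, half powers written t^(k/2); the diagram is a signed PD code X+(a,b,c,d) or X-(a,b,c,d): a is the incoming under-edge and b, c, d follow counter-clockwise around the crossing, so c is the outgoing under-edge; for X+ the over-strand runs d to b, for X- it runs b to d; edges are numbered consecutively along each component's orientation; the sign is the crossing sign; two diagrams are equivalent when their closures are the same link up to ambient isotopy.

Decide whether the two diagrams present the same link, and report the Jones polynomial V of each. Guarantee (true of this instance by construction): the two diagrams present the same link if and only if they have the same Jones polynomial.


same link: yes
V(D1) = -t^-7 + t^-6 - t^-5 + t^-4 + t^-2  [12 crossings, <D> = A^-4 + A^4 - A^8 + A^12 - A^16, w = -4]
V(D2) = -t^-7 + t^-6 - t^-5 + t^-4 + t^-2  (w -2, c 12, <D> = A^2 + A^10 - A^14 + A^18 - A^22)
note: from 12 to 12 crossings by R-moves: one link, two diagrams


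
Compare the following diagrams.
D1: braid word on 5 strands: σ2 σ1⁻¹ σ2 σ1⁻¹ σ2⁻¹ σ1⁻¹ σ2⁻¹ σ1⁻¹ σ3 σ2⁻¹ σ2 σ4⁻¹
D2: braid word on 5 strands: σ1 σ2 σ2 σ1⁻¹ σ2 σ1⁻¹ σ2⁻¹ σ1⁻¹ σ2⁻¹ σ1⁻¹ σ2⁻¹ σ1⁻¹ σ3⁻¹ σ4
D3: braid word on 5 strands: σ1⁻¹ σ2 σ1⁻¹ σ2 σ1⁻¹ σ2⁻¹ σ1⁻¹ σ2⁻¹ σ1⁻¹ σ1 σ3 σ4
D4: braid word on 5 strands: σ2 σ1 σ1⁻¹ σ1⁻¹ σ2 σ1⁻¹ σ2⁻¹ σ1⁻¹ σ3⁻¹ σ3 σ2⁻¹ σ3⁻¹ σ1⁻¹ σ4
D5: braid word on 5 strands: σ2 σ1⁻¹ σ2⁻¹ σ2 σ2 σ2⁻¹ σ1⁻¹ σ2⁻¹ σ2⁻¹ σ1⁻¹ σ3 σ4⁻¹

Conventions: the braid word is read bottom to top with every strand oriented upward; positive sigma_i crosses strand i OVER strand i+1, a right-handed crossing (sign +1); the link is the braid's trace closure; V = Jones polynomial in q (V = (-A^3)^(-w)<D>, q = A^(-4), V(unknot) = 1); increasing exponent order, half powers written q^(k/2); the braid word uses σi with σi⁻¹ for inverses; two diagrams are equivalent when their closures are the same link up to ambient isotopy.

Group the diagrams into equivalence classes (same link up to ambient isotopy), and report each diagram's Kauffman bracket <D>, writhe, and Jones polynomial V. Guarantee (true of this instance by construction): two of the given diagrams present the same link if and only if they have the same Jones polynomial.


classes: {D1, D2, D3, D4, D5}
V(D1) = -q^-6 + q^-5 - q^-4 + 2q^-3 - q^-2 + q^-1  [12 crossings, <D> = A^-8 - A^-4 + 2 - A^4 + A^8 - A^12, w = -4]
D2 (bracket A^-8 - A^-4 + 2 - A^4 + A^8 - A^12; 14 crossings at w = -4): V = -q^-6 + q^-5 - q^-4 + 2q^-3 - q^-2 + q^-1
D3 (bracket A^-2 - A^2 + 2A^6 - A^10 + A^14 - A^18; 12 crossings at w = -2): V = -q^-6 + q^-5 - q^-4 + 2q^-3 - q^-2 + q^-1
V(D4) = -q^-6 + q^-5 - q^-4 + 2q^-3 - q^-2 + q^-1  [14 crossings, <D> = A^-8 - A^-4 + 2 - A^4 + A^8 - A^12, w = -4]
D5 (bracket A^-8 - A^-4 + 2 - A^4 + A^8 - A^12; 12 crossings at w = -4): V = -q^-6 + q^-5 - q^-4 + 2q^-3 - q^-2 + q^-1
note: one V(q) for all 5 diagrams — one class (guaranteed)


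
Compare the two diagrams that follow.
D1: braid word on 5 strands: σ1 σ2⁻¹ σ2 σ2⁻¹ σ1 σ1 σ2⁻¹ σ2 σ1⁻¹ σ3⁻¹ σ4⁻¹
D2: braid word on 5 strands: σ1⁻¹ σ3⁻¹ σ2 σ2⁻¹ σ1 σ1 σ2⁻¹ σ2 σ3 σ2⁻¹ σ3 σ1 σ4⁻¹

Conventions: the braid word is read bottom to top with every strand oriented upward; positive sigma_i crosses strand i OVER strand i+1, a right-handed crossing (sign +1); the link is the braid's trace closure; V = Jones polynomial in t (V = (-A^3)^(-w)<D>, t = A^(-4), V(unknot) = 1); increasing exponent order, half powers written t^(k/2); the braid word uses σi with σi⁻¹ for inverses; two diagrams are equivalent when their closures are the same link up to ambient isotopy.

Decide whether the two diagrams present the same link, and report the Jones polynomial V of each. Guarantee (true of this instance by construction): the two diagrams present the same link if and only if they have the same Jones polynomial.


same link: yes
V(D1) = -t^(1/2) - t^(5/2)  [11 crossings, <D> = A^-13 + A^-5, w = -1]
V(D2) = -t^(1/2) - t^(5/2)  [13 crossings, <D> = A^-7 + A, w = +1]
insight: all 2 diagrams share one V(t), hence one class


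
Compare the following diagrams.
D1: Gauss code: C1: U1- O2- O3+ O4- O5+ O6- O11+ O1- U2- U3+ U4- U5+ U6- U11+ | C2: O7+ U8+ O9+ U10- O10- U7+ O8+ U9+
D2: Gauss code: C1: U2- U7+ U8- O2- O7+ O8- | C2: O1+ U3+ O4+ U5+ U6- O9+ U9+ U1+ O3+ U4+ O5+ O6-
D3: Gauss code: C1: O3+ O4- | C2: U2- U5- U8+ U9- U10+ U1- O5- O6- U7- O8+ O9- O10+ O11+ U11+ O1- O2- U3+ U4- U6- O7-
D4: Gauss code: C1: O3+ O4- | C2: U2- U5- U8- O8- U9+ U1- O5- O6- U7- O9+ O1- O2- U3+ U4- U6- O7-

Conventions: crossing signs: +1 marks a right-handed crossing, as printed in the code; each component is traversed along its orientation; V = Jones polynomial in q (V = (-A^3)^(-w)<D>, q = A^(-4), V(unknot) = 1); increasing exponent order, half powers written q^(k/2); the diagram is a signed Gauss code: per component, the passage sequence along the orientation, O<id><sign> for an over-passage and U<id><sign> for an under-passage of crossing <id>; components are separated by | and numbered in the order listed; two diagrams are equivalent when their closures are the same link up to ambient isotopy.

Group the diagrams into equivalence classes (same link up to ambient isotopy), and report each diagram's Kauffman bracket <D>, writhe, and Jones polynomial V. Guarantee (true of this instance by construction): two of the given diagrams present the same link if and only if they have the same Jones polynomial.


equivalence classes: {D1, D2} | {D3, D4}
D1 (bracket -A^-15 + A^-7 + A^-3 + A; 11 crossings at w = +1): V = -q^(1/2) - q^(3/2) - q^(5/2) + q^(9/2)
D2 (bracket -A^-9 + A^-1 + A^3 + A^7; 9 crossings at w = +3): V = -q^(1/2) - q^(3/2) - q^(5/2) + q^(9/2)
V(D3) = q^(-9/2) - q^(-5/2) - q^(-3/2) - q^(-1/2)  [11 crossings, <D> = A^-7 + A^-3 + A - A^9, w = -3]
V(D4) = q^(-9/2) - q^(-5/2) - q^(-3/2) - q^(-1/2)  (w -5, c 9, <D> = A^-13 + A^-9 + A^-5 - A^3)
key observation: V(q) takes 2 values over 4 diagrams, fixing the grouping


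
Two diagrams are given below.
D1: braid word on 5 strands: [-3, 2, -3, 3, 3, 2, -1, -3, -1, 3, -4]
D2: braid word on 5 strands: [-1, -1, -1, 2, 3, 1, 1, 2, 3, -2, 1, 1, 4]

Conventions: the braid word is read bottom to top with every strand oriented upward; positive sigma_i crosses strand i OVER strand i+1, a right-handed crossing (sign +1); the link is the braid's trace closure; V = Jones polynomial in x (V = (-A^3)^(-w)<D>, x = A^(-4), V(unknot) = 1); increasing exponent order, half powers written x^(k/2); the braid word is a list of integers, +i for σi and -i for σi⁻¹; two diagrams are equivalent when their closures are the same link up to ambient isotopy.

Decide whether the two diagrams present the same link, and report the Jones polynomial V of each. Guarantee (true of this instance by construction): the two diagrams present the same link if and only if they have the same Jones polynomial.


equivalent: no
D1 (bracket A^-1 + A^7; 11 crossings at w = -1): V = -x^(-5/2) - x^(-1/2)
V(D2) = -x^(1/2) + x^(3/2) - x^(5/2) - x^(9/2)  (w +5, c 13, <D> = A^-3 + A^5 - A^9 + A^13)
key observation: 2 values of V(x) split the 2 diagrams


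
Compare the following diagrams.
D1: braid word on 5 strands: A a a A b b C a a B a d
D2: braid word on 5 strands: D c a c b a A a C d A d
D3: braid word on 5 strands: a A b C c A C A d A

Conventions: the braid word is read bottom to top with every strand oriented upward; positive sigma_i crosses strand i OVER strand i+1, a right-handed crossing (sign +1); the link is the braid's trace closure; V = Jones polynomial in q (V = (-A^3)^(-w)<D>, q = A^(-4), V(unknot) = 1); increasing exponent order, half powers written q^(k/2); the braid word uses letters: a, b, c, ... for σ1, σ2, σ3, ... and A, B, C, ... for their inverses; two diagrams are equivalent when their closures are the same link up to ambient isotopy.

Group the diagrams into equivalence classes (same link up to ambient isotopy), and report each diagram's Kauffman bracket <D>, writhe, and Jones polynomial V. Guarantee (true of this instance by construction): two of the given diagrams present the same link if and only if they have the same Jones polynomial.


classes: {D1} | {D2} | {D3}
V(D1) = q - q^2 + 2q^3 - q^4 + q^5 - q^6  [12 crossings, <D> = -A^-12 + A^-8 - A^-4 + 2 - A^4 + A^8, w = +4]
D2 (bracket A^12; 12 crossings at w = +4): V = 1
V(D3) = -q^-4 + q^-3 + q^-1  (w -2, c 10, <D> = A^-2 + A^6 - A^10)
insight: 3 values of V(q) split the 3 diagrams


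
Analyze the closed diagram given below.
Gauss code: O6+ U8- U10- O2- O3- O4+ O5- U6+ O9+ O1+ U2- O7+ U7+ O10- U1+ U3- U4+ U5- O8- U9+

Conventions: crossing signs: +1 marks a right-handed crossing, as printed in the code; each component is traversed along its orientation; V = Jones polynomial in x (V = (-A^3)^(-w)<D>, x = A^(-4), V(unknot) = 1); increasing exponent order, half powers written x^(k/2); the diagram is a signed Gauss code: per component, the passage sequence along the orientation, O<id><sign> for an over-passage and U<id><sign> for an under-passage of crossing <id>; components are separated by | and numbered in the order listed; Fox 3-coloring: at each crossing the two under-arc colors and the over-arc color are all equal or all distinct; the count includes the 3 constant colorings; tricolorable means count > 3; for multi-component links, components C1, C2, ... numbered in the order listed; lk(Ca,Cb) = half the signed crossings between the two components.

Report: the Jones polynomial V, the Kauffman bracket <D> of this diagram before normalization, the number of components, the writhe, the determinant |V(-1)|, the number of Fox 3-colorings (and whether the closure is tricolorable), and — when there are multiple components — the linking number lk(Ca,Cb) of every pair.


V(x) = x^-4 - x^-3 + x^-2 - 2x^-1 + 2 - x + x^2
bracket: A^-8 - A^-4 + 2 - 2A^4 + A^8 - A^12 + A^16, w = 0
1 component, writhe 0, over 10 crossings
det 9, colorings 9 of 3^10 — tricolorable
observation: |V(-1)| = 9: so tricolorable, since 3 divides 9


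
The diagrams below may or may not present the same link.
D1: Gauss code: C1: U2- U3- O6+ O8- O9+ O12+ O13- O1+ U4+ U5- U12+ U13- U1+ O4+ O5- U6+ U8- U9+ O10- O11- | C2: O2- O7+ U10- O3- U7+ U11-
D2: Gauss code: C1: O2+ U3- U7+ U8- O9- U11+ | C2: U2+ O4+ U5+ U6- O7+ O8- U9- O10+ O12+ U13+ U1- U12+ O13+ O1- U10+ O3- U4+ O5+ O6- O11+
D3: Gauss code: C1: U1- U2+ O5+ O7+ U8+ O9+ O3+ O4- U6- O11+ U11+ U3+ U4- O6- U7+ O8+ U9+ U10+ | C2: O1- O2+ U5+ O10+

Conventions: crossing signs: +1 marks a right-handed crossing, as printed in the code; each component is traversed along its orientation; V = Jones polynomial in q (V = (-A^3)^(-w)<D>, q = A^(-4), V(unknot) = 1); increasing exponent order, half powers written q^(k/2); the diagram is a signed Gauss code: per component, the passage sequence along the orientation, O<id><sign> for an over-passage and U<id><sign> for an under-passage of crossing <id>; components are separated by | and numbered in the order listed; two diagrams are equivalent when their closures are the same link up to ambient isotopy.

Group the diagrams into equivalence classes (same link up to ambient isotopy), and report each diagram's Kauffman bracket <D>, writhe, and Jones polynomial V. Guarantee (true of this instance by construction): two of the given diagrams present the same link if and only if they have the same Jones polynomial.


grouping into links: {D1} | {D2} | {D3}
V(D1) = -q^(-9/2) - q^(-5/2) + q^(-3/2) - q^(-1/2)  (w -1, c 13, <D> = A^-1 - A^3 + A^7 + A^15)
D2 (bracket -A^-5 + 2A^-1 - A^3 + 2A^7 - A^11 + A^15; 13 crossings at w = +3): V = -q^(-3/2) + q^(-1/2) - 2q^(1/2) + q^(3/2) - 2q^(5/2) + q^(7/2)
V(D3) = -q^(3/2) - 2q^(7/2) + q^(9/2) - q^(11/2) + q^(13/2)  (w +5, c 11, <D> = -A^-11 + A^-7 - A^-3 + 2A + A^9)
key observation: 3 classes among 3 diagrams; unequal V(q) rules out equality


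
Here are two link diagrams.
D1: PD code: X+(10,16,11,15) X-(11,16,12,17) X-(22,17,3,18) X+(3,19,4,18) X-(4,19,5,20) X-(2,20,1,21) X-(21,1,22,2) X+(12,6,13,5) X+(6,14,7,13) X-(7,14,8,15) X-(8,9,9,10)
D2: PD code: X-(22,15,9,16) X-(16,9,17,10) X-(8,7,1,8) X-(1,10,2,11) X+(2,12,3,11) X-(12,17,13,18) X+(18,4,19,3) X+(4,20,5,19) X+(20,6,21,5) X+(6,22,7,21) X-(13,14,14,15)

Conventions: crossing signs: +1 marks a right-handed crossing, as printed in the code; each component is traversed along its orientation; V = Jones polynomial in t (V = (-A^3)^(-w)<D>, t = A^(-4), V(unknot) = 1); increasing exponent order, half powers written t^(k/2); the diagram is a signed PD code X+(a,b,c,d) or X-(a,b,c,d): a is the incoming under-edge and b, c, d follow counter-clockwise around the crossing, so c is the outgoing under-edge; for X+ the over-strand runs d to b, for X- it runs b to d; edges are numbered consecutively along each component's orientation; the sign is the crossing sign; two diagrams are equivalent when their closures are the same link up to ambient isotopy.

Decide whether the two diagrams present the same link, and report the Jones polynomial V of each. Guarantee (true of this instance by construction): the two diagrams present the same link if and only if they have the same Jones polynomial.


equivalent: no
D1 (bracket A^-7 + A; 11 crossings at w = -3): V = -t^(-5/2) - t^(-1/2)
V(D2) = t^(-5/2) - t^(-3/2) + t^(-1/2) - 3t^(1/2) + 2t^(3/2) - 2t^(5/2) + t^(7/2) - t^(9/2)  [11 crossings, <D> = A^-21 - A^-17 + 2A^-13 - 2A^-9 + 3A^-5 - A^-1 + A^3 - A^7, w = -1]
observation: 2 values of V(t) split the 2 diagrams


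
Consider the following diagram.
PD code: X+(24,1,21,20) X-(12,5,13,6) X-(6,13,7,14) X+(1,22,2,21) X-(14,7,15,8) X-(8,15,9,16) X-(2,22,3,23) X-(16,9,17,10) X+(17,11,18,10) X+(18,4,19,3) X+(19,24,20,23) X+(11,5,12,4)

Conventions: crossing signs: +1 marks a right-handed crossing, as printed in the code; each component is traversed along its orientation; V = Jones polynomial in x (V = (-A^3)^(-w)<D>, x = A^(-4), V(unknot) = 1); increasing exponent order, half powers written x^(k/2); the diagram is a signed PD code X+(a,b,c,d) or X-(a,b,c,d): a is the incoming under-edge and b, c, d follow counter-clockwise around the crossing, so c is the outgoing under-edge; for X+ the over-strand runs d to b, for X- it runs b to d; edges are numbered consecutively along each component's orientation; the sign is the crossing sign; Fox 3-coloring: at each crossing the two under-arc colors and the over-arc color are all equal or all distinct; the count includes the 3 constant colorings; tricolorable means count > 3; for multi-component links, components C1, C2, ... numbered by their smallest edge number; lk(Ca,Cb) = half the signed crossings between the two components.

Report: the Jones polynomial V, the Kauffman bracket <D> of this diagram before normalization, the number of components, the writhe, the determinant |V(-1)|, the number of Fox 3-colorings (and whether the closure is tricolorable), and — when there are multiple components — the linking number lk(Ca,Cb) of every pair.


V = x^(-7/2) - x^(-5/2) + x^(-3/2) - 2x^(-1/2) - x^(3/2)
<D> = -A^-6 - 2A^2 + A^6 - A^10 + A^14 (w = 0)
2 components over 12 crossings, w = 0
lk(C1,C2): +1
9 Fox colorings among 3^12, |V(-1)| = 6: tricolorable
why: summing lk over 1 pair gives +1


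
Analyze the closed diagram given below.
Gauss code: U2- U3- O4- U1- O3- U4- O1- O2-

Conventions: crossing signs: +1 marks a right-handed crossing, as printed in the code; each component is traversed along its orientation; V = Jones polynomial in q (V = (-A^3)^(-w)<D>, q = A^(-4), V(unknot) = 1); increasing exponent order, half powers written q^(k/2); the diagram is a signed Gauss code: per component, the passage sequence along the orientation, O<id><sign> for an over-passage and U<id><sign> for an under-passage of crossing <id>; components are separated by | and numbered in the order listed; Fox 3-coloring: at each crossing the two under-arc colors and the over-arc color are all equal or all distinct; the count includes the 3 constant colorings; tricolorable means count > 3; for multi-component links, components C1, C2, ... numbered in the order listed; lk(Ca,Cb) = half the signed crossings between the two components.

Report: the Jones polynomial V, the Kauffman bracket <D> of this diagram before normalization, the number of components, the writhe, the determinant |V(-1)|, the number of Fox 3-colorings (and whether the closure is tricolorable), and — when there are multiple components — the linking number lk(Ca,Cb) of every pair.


V = -q^-4 + q^-3 + q^-1
<D> = A^-8 + 1 - A^4 (w = -4)
1 component over 4 crossings, w = -4
9 Fox colorings among 3^4, |V(-1)| = 3: tricolorable
why: V spans 3 powers of q: at least 3 crossings in any diagram


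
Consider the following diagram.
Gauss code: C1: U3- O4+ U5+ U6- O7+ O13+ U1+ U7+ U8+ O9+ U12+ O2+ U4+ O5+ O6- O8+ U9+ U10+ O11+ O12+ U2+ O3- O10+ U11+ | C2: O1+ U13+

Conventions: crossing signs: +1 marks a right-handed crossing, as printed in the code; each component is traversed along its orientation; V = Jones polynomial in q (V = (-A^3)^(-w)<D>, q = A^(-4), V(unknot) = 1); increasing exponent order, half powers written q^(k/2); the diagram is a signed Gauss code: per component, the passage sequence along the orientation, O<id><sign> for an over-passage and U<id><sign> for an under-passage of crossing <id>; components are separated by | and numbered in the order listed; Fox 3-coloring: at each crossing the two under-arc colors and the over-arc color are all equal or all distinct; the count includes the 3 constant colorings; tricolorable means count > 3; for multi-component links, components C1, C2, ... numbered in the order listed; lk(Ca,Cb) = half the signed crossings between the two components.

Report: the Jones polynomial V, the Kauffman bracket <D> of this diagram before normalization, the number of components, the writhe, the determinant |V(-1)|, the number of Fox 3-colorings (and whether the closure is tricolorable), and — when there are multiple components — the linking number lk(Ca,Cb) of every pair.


V(q) = -q^(5/2) + q^(7/2) - 4q^(9/2) + 4q^(11/2) - 6q^(13/2) + 6q^(15/2) - 5q^(17/2) + 4q^(19/2) - 2q^(21/2) + q^(23/2)
bracket: -A^-19 + 2A^-15 - 4A^-11 + 5A^-7 - 6A^-3 + 6A - 4A^5 + 4A^9 - A^13 + A^17, w = +9
2 components, writhe +9, over 13 crossings
lk(C1,C2) = +1
det 34, colorings 3 of 3^13 — not tricolorable
observation: |V(-1)| = 34: so not tricolorable, since 3 does not divide 34


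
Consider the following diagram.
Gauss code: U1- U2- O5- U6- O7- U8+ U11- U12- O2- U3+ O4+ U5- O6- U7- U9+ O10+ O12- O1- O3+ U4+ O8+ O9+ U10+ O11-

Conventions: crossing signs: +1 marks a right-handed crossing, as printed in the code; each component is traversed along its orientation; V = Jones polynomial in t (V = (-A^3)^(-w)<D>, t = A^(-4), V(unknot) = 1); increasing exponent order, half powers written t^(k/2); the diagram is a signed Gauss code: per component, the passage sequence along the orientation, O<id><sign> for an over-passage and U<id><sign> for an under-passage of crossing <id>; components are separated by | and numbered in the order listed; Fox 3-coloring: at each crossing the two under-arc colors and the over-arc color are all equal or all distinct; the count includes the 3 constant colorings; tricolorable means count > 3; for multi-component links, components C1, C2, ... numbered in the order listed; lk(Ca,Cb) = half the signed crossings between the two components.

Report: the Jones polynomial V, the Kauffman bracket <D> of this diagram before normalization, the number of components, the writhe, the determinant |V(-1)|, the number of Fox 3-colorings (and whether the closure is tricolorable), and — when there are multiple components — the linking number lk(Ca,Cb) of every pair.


Jones polynomial: V(t) = -t^-6 + 2t^-5 - 3t^-4 + 4t^-3 - 4t^-2 + 4t^-1 - 2 + 2t - t^2
<D> = -A^-14 + 2A^-10 - 2A^-6 + 4A^-2 - 4A^2 + 4A^6 - 3A^10 + 2A^14 - A^18; writhe -2
components 1, writhe -2 (12 crossings)
3-colorings: 3 of 3^12, det 23 — not tricolorable
note: V spans 8 powers of t: at least 8 crossings in any diagram


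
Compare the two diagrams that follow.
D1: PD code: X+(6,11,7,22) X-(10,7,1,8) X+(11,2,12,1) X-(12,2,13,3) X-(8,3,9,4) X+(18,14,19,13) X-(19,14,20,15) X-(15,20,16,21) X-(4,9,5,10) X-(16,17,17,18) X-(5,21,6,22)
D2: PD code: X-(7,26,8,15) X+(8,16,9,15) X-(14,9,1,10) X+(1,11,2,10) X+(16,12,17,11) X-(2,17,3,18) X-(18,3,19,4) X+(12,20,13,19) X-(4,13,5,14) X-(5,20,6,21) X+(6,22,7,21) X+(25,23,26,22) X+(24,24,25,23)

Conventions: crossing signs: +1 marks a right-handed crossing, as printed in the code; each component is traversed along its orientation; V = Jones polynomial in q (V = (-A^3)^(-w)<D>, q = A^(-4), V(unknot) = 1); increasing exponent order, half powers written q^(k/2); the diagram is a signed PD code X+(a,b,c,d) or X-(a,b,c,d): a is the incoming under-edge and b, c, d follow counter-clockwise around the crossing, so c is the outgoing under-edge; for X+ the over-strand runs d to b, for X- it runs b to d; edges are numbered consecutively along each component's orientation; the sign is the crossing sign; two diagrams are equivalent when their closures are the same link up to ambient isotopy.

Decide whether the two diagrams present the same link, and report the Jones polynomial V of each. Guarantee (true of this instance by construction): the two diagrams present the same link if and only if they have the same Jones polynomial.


equivalent: no
D1 (bracket A^-13 + A^-9 + A^-5 - A^3; 11 crossings at w = -5): V = q^(-9/2) - q^(-5/2) - q^(-3/2) - q^(-1/2)
V(D2) = q^(-7/2) - 2q^(-5/2) + q^(-3/2) - 2q^(-1/2) + q^(1/2) - q^(3/2)  [13 crossings, <D> = A^-3 - A + 2A^5 - A^9 + 2A^13 - A^17, w = +1]
observation: 2 values of V(q) split the 2 diagrams


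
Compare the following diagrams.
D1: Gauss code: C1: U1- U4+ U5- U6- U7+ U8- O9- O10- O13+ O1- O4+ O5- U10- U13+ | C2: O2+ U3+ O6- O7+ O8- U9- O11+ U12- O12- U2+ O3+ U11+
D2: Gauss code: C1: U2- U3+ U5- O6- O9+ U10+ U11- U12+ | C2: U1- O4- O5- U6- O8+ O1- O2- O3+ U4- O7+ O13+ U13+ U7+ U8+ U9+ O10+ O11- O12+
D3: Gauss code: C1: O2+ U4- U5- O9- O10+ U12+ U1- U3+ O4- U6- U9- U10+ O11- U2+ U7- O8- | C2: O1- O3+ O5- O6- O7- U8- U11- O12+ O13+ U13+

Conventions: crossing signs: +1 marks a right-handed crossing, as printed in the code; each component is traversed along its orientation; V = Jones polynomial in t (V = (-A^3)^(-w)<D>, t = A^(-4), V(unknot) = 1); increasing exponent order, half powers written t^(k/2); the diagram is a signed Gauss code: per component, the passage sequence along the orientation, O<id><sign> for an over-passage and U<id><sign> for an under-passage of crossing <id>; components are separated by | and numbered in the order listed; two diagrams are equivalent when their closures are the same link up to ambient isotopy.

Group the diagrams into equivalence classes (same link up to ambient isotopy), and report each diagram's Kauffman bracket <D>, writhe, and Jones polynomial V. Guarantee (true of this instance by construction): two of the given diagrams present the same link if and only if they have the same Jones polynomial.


classes: {D1} | {D2} | {D3}
V(D1) = -t^(-3/2) - 2t^(1/2) + t^(3/2) - t^(5/2) + t^(7/2)  [13 crossings, <D> = -A^-17 + A^-13 - A^-9 + 2A^-5 + A^3, w = -1]
V(D2) = t^(-7/2) - 2t^(-5/2) + t^(-3/2) - 2t^(-1/2) + t^(1/2) - t^(3/2)  [13 crossings, <D> = A^-3 - A + 2A^5 - A^9 + 2A^13 - A^17, w = +1]
V(D3) = -t^(-9/2) - t^(-5/2) + t^(-3/2) - t^(-1/2)  [13 crossings, <D> = A^-7 - A^-3 + A + A^9, w = -3]
note: comparing 3 Jones polynomials yields 3 groups


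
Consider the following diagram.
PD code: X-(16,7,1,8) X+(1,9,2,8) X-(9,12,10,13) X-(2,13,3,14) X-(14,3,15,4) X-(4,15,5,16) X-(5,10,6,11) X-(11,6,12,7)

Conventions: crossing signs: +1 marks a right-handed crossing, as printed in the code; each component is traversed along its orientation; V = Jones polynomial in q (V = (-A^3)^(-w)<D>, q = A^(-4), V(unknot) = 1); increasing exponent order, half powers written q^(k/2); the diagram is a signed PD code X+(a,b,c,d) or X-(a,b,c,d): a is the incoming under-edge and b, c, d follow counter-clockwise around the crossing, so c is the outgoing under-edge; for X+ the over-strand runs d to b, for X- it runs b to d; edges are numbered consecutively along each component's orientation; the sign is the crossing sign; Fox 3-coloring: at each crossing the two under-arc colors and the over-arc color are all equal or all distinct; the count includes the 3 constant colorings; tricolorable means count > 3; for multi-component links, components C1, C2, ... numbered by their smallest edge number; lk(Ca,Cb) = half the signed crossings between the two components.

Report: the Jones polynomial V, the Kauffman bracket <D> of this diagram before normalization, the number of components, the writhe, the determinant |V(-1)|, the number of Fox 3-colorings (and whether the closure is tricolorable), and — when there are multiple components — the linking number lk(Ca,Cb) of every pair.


V(q) = q^-8 - 2q^-7 + q^-6 - 2q^-5 + 2q^-4 + q^-2
bracket: A^-10 + 2A^-2 - 2A^2 + A^6 - 2A^10 + A^14, w = -6
1 component, writhe -6, over 8 crossings
det 9, colorings 27 of 3^8 — tricolorable
observation: |V(-1)| = 9: so tricolorable, since 3 divides 9


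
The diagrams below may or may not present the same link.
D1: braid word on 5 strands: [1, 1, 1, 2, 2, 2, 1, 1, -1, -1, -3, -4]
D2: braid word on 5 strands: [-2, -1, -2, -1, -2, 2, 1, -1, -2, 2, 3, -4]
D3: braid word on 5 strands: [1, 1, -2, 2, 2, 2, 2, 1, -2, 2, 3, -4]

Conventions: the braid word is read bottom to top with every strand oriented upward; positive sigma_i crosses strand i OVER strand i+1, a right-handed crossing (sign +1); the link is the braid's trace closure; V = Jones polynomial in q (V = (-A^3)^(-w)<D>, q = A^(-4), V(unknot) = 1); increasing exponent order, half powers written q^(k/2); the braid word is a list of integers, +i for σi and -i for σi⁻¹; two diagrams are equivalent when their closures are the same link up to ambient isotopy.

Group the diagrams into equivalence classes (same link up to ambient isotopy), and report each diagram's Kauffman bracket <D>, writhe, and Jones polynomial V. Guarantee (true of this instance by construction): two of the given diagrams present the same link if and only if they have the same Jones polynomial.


equivalence classes: {D1, D3} | {D2}
D1 (bracket A^-20 - 2A^-16 + A^-12 - 2A^-8 + 2A^-4 + A^4; 12 crossings at w = +4): V = q^2 + 2q^4 - 2q^5 + q^6 - 2q^7 + q^8
V(D2) = -q^-4 + q^-3 + q^-1  [12 crossings, <D> = A^-8 + 1 - A^4, w = -4]
V(D3) = q^2 + 2q^4 - 2q^5 + q^6 - 2q^7 + q^8  (w +6, c 12, <D> = A^-14 - 2A^-10 + A^-6 - 2A^-2 + 2A^2 + A^10)
observation: comparing 3 Jones polynomials yields 2 groups


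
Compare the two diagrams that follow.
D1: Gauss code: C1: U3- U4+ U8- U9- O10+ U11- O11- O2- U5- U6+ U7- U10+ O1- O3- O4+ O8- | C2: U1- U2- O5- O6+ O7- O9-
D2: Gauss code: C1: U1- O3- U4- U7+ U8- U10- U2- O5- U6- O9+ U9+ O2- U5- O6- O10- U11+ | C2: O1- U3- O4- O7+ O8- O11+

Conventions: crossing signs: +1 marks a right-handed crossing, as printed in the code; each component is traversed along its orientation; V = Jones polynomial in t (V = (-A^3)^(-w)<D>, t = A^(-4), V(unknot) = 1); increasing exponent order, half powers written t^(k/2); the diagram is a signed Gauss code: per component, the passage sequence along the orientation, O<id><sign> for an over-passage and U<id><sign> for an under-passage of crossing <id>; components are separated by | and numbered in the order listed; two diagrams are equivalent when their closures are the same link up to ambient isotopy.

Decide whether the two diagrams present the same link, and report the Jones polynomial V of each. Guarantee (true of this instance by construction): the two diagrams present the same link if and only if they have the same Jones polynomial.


same link: no
V(D1) = -t^(-9/2) - t^(-5/2) + t^(-3/2) - t^(-1/2)  [11 crossings, <D> = A^-13 - A^-9 + A^-5 + A^3, w = -5]
V(D2) = t^(-13/2) - t^(-11/2) + t^(-9/2) - 2t^(-7/2) - t^(-3/2)  [11 crossings, <D> = A^-9 + 2A^-1 - A^3 + A^7 - A^11, w = -5]
insight: comparing 2 Jones polynomials yields 2 groups


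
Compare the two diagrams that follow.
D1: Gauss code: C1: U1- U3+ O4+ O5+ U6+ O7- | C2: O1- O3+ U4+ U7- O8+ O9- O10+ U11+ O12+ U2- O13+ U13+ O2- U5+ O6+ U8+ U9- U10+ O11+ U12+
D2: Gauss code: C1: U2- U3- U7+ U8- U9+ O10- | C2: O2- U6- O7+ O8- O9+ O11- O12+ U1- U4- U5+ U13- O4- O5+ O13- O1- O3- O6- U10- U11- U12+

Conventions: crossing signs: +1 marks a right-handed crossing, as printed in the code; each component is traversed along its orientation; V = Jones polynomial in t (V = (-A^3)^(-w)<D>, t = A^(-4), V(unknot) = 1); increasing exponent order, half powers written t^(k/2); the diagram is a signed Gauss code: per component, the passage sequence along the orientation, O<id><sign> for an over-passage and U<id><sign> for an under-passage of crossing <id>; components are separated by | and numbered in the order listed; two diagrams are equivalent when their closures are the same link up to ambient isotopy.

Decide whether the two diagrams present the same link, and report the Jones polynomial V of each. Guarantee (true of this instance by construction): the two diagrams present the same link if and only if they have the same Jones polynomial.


same link: no
V(D1) = -t^(3/2) - 2t^(7/2) + t^(9/2) - t^(11/2) + t^(13/2)  [13 crossings, <D> = -A^-11 + A^-7 - A^-3 + 2A + A^9, w = +5]
V(D2) = -t^(-5/2) - t^(-1/2)  (w -5, c 13, <D> = A^-13 + A^-5)
note: V(t) takes 2 values over 2 diagrams, fixing the grouping


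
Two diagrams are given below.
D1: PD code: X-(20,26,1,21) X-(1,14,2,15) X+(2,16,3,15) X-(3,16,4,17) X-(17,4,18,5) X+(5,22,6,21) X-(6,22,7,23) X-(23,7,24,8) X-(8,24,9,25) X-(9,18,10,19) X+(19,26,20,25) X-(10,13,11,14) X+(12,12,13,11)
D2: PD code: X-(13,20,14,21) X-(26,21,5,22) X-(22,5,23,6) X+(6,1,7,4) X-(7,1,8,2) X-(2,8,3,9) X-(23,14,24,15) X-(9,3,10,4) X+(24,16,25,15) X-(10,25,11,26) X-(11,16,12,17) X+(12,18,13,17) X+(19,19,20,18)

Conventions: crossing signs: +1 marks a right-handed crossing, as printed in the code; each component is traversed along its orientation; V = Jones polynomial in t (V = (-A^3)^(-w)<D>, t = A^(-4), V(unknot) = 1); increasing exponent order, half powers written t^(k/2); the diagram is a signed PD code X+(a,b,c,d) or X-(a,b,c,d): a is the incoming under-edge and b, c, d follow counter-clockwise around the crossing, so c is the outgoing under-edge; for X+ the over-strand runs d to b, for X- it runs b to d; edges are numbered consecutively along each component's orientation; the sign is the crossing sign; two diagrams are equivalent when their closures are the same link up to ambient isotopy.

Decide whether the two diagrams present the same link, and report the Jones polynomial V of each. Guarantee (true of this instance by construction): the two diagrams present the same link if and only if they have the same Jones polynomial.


same link: yes
V(D1) = t^(-13/2) - t^(-11/2) + t^(-9/2) - 2t^(-7/2) - t^(-3/2)  [13 crossings, <D> = A^-9 + 2A^-1 - A^3 + A^7 - A^11, w = -5]
V(D2) = t^(-13/2) - t^(-11/2) + t^(-9/2) - 2t^(-7/2) - t^(-3/2)  [13 crossings, <D> = A^-9 + 2A^-1 - A^3 + A^7 - A^11, w = -5]
insight: all 2 diagrams share one V(t), hence one class


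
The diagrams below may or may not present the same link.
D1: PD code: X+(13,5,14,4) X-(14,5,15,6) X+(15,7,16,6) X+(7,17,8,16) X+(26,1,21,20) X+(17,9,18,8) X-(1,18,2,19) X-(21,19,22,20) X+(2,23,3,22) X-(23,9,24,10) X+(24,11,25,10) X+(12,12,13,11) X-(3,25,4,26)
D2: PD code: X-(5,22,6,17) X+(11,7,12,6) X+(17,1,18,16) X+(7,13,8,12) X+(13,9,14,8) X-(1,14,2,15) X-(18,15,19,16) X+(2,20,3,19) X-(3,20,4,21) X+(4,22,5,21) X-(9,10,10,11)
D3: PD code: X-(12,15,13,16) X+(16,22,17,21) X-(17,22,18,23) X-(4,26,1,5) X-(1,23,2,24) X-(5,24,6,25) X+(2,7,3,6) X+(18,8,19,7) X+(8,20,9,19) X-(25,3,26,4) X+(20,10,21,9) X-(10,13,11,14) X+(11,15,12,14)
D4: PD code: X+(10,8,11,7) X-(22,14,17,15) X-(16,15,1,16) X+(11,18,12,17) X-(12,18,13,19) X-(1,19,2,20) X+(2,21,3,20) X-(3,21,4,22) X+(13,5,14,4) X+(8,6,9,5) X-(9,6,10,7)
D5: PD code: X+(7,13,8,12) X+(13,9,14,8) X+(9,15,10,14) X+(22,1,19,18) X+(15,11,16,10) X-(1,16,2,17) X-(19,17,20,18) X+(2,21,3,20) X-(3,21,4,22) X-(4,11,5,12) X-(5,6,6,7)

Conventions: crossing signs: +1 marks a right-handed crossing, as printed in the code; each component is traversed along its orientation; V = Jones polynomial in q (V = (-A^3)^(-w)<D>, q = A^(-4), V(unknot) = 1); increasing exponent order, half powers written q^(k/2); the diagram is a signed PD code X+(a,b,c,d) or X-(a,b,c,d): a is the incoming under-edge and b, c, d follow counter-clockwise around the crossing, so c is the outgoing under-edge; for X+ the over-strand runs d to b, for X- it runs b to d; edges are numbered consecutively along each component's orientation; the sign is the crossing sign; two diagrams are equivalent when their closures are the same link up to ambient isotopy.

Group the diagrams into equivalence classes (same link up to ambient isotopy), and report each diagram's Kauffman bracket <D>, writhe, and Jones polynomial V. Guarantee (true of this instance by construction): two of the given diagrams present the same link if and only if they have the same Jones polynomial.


grouping into links: {D1, D2, D5} | {D3} | {D4}
V(D1) = -q^(1/2) - q^(3/2) - q^(5/2) + q^(9/2)  (w +3, c 13, <D> = -A^-9 + A^-1 + A^3 + A^7)
D2 (bracket -A^-15 + A^-7 + A^-3 + A; 11 crossings at w = +1): V = -q^(1/2) - q^(3/2) - q^(5/2) + q^(9/2)
D3 (bracket -A^-17 + A^-13 - A^-9 + 2A^-5 + A^3; 13 crossings at w = -1): V = -q^(-3/2) - 2q^(1/2) + q^(3/2) - q^(5/2) + q^(7/2)
V(D4) = -q^(-5/2) - q^(-1/2)  (w -1, c 11, <D> = A^-1 + A^7)
D5 (bracket -A^-15 + A^-7 + A^-3 + A; 11 crossings at w = +1): V = -q^(1/2) - q^(3/2) - q^(5/2) + q^(9/2)
why: 3 values of V(q) split the 5 diagrams


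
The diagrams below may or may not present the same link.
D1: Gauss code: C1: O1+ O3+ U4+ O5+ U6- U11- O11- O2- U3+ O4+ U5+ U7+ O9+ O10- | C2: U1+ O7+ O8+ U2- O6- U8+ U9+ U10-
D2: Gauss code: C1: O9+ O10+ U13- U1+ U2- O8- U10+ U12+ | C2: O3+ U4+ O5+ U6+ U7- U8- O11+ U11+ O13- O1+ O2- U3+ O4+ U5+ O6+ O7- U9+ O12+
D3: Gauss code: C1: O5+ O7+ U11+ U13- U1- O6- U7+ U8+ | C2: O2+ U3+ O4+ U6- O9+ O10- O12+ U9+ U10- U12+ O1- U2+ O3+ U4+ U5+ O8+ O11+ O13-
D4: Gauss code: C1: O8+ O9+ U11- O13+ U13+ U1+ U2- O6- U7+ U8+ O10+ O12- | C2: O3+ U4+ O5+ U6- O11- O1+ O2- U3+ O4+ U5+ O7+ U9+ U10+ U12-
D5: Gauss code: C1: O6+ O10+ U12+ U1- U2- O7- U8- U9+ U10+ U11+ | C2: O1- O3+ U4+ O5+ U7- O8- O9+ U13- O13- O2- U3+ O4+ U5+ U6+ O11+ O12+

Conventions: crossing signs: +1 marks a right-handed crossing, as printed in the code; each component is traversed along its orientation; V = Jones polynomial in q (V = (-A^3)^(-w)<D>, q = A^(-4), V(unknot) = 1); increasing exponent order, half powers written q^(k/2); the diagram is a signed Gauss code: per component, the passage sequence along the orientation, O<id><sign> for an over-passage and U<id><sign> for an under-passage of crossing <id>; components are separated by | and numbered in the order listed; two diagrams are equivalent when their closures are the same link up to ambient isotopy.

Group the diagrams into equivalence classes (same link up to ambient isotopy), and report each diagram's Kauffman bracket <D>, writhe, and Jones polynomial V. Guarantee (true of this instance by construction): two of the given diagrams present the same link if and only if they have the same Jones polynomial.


grouping into links: {D1, D2, D3, D4, D5}
V(D1) = -q^(-1/2) + q^(1/2) - 3q^(3/2) + 2q^(5/2) - 3q^(7/2) + 3q^(9/2) - 2q^(11/2) + q^(13/2)  (w +3, c 11, <D> = -A^-17 + 2A^-13 - 3A^-9 + 3A^-5 - 2A^-1 + 3A^3 - A^7 + A^11)
V(D2) = -q^(-1/2) + q^(1/2) - 3q^(3/2) + 2q^(5/2) - 3q^(7/2) + 3q^(9/2) - 2q^(11/2) + q^(13/2)  [13 crossings, <D> = -A^-11 + 2A^-7 - 3A^-3 + 3A - 2A^5 + 3A^9 - A^13 + A^17, w = +5]
D3 (bracket -A^-11 + 2A^-7 - 3A^-3 + 3A - 2A^5 + 3A^9 - A^13 + A^17; 13 crossings at w = +5): V = -q^(-1/2) + q^(1/2) - 3q^(3/2) + 2q^(5/2) - 3q^(7/2) + 3q^(9/2) - 2q^(11/2) + q^(13/2)
D4 (bracket -A^-11 + 2A^-7 - 3A^-3 + 3A - 2A^5 + 3A^9 - A^13 + A^17; 13 crossings at w = +5): V = -q^(-1/2) + q^(1/2) - 3q^(3/2) + 2q^(5/2) - 3q^(7/2) + 3q^(9/2) - 2q^(11/2) + q^(13/2)
V(D5) = -q^(-1/2) + q^(1/2) - 3q^(3/2) + 2q^(5/2) - 3q^(7/2) + 3q^(9/2) - 2q^(11/2) + q^(13/2)  (w +3, c 13, <D> = -A^-17 + 2A^-13 - 3A^-9 + 3A^-5 - 2A^-1 + 3A^3 - A^7 + A^11)
why: all 5 diagrams share one V(q), hence one class
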